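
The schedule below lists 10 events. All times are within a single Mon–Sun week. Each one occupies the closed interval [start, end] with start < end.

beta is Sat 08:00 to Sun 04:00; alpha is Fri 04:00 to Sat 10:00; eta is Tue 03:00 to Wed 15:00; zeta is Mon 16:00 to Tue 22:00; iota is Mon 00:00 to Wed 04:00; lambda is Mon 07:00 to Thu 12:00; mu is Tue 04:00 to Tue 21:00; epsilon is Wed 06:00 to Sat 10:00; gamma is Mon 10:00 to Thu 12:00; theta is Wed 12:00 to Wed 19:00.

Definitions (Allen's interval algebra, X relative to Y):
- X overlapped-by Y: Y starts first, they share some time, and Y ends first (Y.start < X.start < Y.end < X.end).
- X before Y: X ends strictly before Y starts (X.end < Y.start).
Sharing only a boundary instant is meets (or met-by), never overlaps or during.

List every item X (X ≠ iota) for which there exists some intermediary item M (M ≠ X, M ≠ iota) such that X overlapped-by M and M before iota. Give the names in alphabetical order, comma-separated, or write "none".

none

Target iota = [Mon 00:00, Wed 04:00].
Intermediaries M with M before iota: none.
Union: none.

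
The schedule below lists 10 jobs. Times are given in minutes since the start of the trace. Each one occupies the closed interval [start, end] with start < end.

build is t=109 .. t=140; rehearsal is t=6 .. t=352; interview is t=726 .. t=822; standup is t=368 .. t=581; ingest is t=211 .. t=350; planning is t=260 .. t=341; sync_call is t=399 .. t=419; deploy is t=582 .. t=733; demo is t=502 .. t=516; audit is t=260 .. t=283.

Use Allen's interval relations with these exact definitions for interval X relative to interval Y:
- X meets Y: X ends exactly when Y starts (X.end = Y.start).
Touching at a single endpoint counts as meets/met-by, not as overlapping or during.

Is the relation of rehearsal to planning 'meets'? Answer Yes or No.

rehearsal = [t=6, t=352], planning = [t=260, t=341].
Actual relation of rehearsal to planning: contains.
Asked whether 'meets' holds → No.

No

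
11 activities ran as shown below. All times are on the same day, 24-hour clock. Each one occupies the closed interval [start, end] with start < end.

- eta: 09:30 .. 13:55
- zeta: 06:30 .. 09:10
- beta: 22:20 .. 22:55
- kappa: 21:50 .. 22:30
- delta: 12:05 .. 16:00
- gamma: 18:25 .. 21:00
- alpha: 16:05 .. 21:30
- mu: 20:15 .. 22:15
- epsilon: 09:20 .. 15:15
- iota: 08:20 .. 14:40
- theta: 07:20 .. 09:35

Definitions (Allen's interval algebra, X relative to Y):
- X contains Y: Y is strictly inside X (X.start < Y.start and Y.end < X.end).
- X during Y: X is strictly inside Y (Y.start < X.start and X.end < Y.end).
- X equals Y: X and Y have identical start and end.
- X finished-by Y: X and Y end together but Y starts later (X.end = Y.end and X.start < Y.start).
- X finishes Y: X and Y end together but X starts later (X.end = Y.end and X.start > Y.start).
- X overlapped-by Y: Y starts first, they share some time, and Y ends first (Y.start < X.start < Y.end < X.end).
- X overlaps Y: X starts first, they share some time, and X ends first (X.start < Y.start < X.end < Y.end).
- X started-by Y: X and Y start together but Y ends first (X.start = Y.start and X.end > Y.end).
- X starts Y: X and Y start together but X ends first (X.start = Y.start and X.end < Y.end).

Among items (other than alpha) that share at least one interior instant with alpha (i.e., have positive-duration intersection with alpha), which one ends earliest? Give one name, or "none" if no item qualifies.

gamma

Target alpha = [16:05, 21:30].
beta [22:20, 22:55] → after → excluded.
delta [12:05, 16:00] → before → excluded.
epsilon [09:20, 15:15] → before → excluded.
eta [09:30, 13:55] → before → excluded.
gamma [18:25, 21:00] → during → candidate.
iota [08:20, 14:40] → before → excluded.
kappa [21:50, 22:30] → after → excluded.
mu [20:15, 22:15] → overlapped-by → candidate.
theta [07:20, 09:35] → before → excluded.
zeta [06:30, 09:10] → before → excluded.
Among candidates, earliest end is 21:00 → gamma.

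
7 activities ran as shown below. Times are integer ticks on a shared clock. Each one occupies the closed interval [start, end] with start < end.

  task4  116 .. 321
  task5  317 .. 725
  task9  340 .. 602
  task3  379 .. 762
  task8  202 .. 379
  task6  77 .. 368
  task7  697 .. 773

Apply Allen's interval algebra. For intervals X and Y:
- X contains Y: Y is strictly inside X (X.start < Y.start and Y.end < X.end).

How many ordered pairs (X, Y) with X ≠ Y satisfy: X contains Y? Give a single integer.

Checking all 42 ordered pairs for relation 'contains'; matching pairs in alphabetical order:
(task5, task9): task5 contains task9 ✓
(task6, task4): task6 contains task4 ✓
Count: 2.

2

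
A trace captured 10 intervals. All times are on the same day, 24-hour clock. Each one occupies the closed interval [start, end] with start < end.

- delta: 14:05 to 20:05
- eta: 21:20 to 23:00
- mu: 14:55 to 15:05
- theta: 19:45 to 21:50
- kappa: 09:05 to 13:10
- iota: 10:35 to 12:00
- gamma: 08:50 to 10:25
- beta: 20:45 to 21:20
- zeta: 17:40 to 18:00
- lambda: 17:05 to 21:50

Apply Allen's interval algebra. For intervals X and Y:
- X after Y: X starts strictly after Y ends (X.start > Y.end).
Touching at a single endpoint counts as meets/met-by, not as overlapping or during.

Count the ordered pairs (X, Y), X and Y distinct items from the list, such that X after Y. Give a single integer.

32

Checking all 90 ordered pairs for relation 'after'; matching pairs in alphabetical order:
(beta, delta): beta after delta ✓
(beta, gamma): beta after gamma ✓
(beta, iota): beta after iota ✓
(beta, kappa): beta after kappa ✓
(beta, mu): beta after mu ✓
(beta, zeta): beta after zeta ✓
(delta, gamma): delta after gamma ✓
(delta, iota): delta after iota ✓
(delta, kappa): delta after kappa ✓
(eta, delta): eta after delta ✓
(eta, gamma): eta after gamma ✓
(eta, iota): eta after iota ✓
(eta, kappa): eta after kappa ✓
(eta, mu): eta after mu ✓
(eta, zeta): eta after zeta ✓
(iota, gamma): iota after gamma ✓
(lambda, gamma): lambda after gamma ✓
(lambda, iota): lambda after iota ✓
(lambda, kappa): lambda after kappa ✓
(lambda, mu): lambda after mu ✓
(mu, gamma): mu after gamma ✓
(mu, iota): mu after iota ✓
(mu, kappa): mu after kappa ✓
(theta, gamma): theta after gamma ✓
... plus 8 further pairs not listed.
Count: 32.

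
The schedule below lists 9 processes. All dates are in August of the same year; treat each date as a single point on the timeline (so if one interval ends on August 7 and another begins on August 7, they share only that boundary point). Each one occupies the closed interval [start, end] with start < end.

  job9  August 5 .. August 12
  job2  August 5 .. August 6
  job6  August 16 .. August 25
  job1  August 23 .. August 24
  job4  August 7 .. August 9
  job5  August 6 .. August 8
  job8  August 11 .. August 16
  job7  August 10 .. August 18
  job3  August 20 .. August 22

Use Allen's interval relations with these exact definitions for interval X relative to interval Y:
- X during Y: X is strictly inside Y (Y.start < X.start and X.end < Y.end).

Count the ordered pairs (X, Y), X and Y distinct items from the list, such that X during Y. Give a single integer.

5

Checking all 72 ordered pairs for relation 'during'; matching pairs in alphabetical order:
(job1, job6): job1 during job6 ✓
(job3, job6): job3 during job6 ✓
(job4, job9): job4 during job9 ✓
(job5, job9): job5 during job9 ✓
(job8, job7): job8 during job7 ✓
Count: 5.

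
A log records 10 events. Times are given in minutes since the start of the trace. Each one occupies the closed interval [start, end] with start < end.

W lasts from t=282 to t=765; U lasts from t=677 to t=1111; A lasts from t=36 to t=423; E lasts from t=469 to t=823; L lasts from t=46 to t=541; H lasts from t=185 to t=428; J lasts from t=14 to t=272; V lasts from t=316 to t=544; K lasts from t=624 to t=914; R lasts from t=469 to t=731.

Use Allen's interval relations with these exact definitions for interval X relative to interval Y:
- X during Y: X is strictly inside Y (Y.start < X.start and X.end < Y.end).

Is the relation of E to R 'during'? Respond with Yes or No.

E = [t=469, t=823], R = [t=469, t=731].
Actual relation of E to R: started-by.
Asked whether 'during' holds → No.

No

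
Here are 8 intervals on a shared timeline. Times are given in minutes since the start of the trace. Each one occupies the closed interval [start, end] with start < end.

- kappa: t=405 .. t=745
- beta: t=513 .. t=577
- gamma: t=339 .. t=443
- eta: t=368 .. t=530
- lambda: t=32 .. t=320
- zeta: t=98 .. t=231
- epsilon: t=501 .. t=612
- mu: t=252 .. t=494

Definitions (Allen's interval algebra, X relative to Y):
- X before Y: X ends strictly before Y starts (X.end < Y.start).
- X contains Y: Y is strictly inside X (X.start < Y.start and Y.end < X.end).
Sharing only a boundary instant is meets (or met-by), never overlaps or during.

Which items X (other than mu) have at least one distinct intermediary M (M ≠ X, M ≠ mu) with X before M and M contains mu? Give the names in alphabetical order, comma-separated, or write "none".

none

Target mu = [t=252, t=494].
Intermediaries M with M contains mu: none.
Union: none.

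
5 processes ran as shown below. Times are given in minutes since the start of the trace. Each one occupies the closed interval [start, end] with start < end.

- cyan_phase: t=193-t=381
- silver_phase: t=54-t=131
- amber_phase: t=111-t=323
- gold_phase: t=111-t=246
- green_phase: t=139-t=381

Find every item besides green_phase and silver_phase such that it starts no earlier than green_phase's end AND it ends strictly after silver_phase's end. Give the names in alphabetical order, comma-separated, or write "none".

none

Conditions: its start is no earlier than green_phase's end (X.start >= t=381) AND its end is strictly after silver_phase's end (X.end > t=131).
amber_phase: start t=111 >= t=381? ✗; end t=323 > t=131? ✓ → no.
cyan_phase: start t=193 >= t=381? ✗; end t=381 > t=131? ✓ → no.
gold_phase: start t=111 >= t=381? ✗; end t=246 > t=131? ✓ → no.
Result: none.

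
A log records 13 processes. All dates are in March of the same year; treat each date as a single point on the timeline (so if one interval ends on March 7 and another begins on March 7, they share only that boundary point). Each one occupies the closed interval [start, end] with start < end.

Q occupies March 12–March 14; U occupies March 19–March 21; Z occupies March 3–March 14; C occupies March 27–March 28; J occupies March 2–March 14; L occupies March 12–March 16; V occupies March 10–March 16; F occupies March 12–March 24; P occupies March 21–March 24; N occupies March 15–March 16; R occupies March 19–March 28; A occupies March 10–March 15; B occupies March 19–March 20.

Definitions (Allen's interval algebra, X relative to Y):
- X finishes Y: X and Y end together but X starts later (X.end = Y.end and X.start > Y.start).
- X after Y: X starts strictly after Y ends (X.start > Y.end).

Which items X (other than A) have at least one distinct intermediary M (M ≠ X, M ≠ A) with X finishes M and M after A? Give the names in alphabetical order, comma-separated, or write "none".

C

Target A = [March 10, March 15].
Intermediaries M with M after A: B, C, P, R, U.
Via B — items with X finishes B: none.
Via C — items with X finishes C: none.
Via P — items with X finishes P: none.
Via R — items with X finishes R: C.
Via U — items with X finishes U: none.
Union: C.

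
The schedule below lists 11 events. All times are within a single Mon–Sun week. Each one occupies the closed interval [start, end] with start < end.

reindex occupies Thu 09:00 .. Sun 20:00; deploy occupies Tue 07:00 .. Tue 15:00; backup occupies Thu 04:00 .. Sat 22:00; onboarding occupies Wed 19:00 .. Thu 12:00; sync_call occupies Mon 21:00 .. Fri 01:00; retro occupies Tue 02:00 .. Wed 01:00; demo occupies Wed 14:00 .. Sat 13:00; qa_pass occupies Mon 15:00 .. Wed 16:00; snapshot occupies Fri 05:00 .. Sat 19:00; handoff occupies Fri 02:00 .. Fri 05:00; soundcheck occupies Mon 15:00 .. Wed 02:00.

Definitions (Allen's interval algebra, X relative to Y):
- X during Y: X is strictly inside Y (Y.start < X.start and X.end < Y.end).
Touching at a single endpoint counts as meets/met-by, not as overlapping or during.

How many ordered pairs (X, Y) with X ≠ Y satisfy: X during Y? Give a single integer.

Checking all 110 ordered pairs for relation 'during'; matching pairs in alphabetical order:
(deploy, qa_pass): deploy during qa_pass ✓
(deploy, retro): deploy during retro ✓
(deploy, soundcheck): deploy during soundcheck ✓
(deploy, sync_call): deploy during sync_call ✓
(handoff, backup): handoff during backup ✓
(handoff, demo): handoff during demo ✓
(handoff, reindex): handoff during reindex ✓
(onboarding, demo): onboarding during demo ✓
(onboarding, sync_call): onboarding during sync_call ✓
(retro, qa_pass): retro during qa_pass ✓
(retro, soundcheck): retro during soundcheck ✓
(retro, sync_call): retro during sync_call ✓
(snapshot, backup): snapshot during backup ✓
(snapshot, reindex): snapshot during reindex ✓
Count: 14.

14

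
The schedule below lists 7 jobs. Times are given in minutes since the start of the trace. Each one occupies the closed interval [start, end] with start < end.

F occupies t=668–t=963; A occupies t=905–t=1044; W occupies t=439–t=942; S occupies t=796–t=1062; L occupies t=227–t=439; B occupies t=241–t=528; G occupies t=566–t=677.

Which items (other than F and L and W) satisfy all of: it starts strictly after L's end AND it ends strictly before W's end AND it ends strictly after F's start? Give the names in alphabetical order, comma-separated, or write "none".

Conditions: its start is strictly after L's end (X.start > t=439) AND its end is strictly before W's end (X.end < t=942) AND its end is strictly after F's start (X.end > t=668).
A: start t=905 > t=439? ✓; end t=1044 < t=942? ✗; end t=1044 > t=668? ✓ → no.
B: start t=241 > t=439? ✗; end t=528 < t=942? ✓; end t=528 > t=668? ✗ → no.
G: start t=566 > t=439? ✓; end t=677 < t=942? ✓; end t=677 > t=668? ✓ → yes.
S: start t=796 > t=439? ✓; end t=1062 < t=942? ✗; end t=1062 > t=668? ✓ → no.
Result: G.

G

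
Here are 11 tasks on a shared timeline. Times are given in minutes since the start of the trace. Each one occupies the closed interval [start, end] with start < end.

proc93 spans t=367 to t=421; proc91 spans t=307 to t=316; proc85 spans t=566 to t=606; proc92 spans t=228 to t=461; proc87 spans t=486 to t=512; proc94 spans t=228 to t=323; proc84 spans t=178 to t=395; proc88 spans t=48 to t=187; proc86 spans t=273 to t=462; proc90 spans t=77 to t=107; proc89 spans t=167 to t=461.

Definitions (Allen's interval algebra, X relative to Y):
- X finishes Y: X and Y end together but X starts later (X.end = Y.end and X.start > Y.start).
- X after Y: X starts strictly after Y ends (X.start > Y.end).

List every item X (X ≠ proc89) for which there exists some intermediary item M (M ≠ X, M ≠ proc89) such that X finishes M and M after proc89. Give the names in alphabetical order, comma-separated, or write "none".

Target proc89 = [t=167, t=461].
Intermediaries M with M after proc89: proc85, proc87.
Via proc85 — items with X finishes proc85: none.
Via proc87 — items with X finishes proc87: none.
Union: none.

none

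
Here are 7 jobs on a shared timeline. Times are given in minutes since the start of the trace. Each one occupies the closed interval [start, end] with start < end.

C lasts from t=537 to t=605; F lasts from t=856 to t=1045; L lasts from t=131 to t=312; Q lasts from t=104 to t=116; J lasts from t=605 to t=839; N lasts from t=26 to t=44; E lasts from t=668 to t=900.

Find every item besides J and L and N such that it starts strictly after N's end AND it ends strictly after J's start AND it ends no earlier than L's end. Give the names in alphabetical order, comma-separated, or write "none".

Conditions: its start is strictly after N's end (X.start > t=44) AND its end is strictly after J's start (X.end > t=605) AND its end is no earlier than L's end (X.end >= t=312).
C: start t=537 > t=44? ✓; end t=605 > t=605? ✗; end t=605 >= t=312? ✓ → no.
E: start t=668 > t=44? ✓; end t=900 > t=605? ✓; end t=900 >= t=312? ✓ → yes.
F: start t=856 > t=44? ✓; end t=1045 > t=605? ✓; end t=1045 >= t=312? ✓ → yes.
Q: start t=104 > t=44? ✓; end t=116 > t=605? ✗; end t=116 >= t=312? ✗ → no.
Result: E, F.

E, F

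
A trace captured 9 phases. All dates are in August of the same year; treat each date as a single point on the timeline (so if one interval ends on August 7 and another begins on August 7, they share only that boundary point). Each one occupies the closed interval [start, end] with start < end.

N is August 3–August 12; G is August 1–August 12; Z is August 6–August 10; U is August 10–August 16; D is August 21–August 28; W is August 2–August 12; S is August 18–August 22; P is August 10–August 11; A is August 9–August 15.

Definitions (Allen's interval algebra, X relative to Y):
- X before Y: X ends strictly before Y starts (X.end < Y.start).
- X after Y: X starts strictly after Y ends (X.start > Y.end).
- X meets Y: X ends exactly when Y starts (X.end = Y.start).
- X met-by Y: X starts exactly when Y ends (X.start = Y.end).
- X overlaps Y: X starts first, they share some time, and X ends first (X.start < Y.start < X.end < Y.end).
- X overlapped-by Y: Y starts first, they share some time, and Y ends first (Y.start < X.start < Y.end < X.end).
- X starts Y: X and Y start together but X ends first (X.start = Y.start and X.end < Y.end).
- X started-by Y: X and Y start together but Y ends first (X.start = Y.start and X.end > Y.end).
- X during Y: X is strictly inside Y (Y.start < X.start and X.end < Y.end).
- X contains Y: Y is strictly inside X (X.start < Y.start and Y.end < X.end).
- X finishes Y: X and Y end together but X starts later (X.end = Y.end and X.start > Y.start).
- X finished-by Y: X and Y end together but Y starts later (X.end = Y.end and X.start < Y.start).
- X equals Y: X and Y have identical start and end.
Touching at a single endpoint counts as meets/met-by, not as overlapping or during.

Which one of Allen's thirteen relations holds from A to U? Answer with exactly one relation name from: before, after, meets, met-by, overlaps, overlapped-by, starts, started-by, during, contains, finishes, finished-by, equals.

overlaps

A = [August 9, August 15]; U = [August 10, August 16].
Compare endpoints: A.start < U.start, A.start < U.end, A.end > U.start, A.end < U.end.
That pattern is 'overlaps'.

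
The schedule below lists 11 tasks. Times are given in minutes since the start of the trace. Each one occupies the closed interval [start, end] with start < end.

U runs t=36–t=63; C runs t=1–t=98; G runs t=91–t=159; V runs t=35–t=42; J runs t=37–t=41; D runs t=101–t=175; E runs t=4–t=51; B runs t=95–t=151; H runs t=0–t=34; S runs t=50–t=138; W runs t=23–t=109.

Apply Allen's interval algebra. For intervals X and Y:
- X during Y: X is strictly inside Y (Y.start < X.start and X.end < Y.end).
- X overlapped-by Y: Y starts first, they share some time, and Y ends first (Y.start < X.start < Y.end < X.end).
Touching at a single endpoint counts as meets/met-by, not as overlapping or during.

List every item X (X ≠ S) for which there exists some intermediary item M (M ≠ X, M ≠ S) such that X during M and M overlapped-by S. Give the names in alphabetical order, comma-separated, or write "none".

Target S = [t=50, t=138].
Intermediaries M with M overlapped-by S: B, D, G.
Via B — items with X during B: none.
Via D — items with X during D: none.
Via G — items with X during G: B.
Union: B.

B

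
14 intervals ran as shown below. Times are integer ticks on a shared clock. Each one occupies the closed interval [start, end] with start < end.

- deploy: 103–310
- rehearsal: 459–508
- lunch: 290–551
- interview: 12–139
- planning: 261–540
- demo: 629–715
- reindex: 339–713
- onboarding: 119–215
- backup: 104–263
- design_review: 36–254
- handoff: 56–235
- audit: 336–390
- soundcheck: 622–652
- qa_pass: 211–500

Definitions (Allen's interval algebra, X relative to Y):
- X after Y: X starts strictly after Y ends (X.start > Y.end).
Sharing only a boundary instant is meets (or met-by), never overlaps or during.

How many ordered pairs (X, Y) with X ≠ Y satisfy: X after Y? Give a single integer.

Checking all 182 ordered pairs for relation 'after'; matching pairs in alphabetical order:
(audit, backup): audit after backup ✓
(audit, deploy): audit after deploy ✓
(audit, design_review): audit after design_review ✓
(audit, handoff): audit after handoff ✓
(audit, interview): audit after interview ✓
(audit, onboarding): audit after onboarding ✓
(demo, audit): demo after audit ✓
(demo, backup): demo after backup ✓
(demo, deploy): demo after deploy ✓
(demo, design_review): demo after design_review ✓
(demo, handoff): demo after handoff ✓
(demo, interview): demo after interview ✓
(demo, lunch): demo after lunch ✓
(demo, onboarding): demo after onboarding ✓
(demo, planning): demo after planning ✓
(demo, qa_pass): demo after qa_pass ✓
(demo, rehearsal): demo after rehearsal ✓
(lunch, backup): lunch after backup ✓
(lunch, design_review): lunch after design_review ✓
(lunch, handoff): lunch after handoff ✓
(lunch, interview): lunch after interview ✓
(lunch, onboarding): lunch after onboarding ✓
(planning, design_review): planning after design_review ✓
(planning, handoff): planning after handoff ✓
... plus 27 further pairs not listed.
Count: 51.

51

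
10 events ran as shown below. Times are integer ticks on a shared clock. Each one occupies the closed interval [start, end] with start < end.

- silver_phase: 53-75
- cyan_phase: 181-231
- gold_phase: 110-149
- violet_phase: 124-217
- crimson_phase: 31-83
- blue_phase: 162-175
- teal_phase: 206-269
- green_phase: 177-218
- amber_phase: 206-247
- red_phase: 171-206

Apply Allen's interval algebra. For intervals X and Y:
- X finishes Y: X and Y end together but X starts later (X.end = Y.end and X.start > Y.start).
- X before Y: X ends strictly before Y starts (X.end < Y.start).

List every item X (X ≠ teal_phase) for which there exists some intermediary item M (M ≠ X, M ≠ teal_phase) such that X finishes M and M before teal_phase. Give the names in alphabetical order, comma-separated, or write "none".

none

Target teal_phase = [206, 269].
Intermediaries M with M before teal_phase: blue_phase, crimson_phase, gold_phase, silver_phase.
Via blue_phase — items with X finishes blue_phase: none.
Via crimson_phase — items with X finishes crimson_phase: none.
Via gold_phase — items with X finishes gold_phase: none.
Via silver_phase — items with X finishes silver_phase: none.
Union: none.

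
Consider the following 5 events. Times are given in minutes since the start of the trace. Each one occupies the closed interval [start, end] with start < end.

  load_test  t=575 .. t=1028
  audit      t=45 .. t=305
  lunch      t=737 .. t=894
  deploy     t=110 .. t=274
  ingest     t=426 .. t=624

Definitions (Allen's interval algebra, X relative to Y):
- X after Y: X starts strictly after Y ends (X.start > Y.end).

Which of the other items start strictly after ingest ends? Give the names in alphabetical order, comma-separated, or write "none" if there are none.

Target ingest = [t=426, t=624].
audit [t=45, t=305] → before → no.
deploy [t=110, t=274] → before → no.
load_test [t=575, t=1028] → overlapped-by → no.
lunch [t=737, t=894] → after → yes.
Result: lunch.

lunch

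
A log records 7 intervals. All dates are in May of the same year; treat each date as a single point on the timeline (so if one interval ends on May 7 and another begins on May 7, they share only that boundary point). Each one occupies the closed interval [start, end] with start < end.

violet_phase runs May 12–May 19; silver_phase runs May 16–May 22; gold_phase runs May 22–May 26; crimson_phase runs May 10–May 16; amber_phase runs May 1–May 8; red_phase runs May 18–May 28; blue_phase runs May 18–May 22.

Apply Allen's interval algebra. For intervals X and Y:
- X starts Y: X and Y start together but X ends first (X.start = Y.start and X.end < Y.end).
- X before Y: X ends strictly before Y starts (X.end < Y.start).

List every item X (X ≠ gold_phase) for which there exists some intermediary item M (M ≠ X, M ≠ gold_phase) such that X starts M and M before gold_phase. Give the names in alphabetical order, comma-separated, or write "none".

none

Target gold_phase = [May 22, May 26].
Intermediaries M with M before gold_phase: amber_phase, crimson_phase, violet_phase.
Via amber_phase — items with X starts amber_phase: none.
Via crimson_phase — items with X starts crimson_phase: none.
Via violet_phase — items with X starts violet_phase: none.
Union: none.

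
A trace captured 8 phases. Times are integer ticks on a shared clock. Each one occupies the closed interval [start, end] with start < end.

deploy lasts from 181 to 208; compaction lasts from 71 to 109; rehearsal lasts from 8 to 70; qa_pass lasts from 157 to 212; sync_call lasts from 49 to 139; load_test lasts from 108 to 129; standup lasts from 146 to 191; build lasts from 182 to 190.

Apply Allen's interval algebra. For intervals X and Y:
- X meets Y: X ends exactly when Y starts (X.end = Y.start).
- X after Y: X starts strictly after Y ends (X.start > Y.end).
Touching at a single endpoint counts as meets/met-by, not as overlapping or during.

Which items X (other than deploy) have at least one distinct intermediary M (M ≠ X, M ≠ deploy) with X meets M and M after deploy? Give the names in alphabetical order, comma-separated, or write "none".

none

Target deploy = [181, 208].
Intermediaries M with M after deploy: none.
Union: none.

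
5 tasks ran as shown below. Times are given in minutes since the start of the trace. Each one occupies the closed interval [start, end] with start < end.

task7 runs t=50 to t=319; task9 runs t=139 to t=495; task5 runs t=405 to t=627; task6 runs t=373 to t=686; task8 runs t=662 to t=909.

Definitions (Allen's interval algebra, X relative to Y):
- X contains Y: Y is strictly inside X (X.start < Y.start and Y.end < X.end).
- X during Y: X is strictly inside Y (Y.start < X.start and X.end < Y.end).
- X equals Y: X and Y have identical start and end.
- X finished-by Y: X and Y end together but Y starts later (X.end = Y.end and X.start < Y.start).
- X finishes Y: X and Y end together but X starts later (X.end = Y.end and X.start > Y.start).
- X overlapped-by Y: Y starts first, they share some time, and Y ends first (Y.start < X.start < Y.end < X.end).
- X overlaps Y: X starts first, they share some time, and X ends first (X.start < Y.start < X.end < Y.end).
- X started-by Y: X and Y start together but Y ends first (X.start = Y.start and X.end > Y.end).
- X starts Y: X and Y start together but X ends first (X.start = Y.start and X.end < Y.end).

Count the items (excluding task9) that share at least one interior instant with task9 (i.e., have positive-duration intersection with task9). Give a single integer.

3

Target task9 = [t=139, t=495].
task5 [t=405, t=627] → overlapped-by → counts.
task6 [t=373, t=686] → overlapped-by → counts.
task7 [t=50, t=319] → overlaps → counts.
task8 [t=662, t=909] → after → no.
Total: 3.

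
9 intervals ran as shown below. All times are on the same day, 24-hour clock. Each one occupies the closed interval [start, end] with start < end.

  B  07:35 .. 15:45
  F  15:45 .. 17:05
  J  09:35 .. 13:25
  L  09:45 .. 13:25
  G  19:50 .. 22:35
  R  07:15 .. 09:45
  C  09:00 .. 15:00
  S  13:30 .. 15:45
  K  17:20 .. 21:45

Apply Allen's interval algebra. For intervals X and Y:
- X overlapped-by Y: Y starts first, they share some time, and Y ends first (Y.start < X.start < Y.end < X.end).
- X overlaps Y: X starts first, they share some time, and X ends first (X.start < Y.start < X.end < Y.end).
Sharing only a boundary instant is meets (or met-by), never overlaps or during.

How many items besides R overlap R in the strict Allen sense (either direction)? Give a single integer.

3

Target R = [07:15, 09:45].
B [07:35, 15:45] → overlapped-by → counts.
C [09:00, 15:00] → overlapped-by → counts.
F [15:45, 17:05] → after → no.
G [19:50, 22:35] → after → no.
J [09:35, 13:25] → overlapped-by → counts.
K [17:20, 21:45] → after → no.
L [09:45, 13:25] → met-by → no.
S [13:30, 15:45] → after → no.
Total: 3.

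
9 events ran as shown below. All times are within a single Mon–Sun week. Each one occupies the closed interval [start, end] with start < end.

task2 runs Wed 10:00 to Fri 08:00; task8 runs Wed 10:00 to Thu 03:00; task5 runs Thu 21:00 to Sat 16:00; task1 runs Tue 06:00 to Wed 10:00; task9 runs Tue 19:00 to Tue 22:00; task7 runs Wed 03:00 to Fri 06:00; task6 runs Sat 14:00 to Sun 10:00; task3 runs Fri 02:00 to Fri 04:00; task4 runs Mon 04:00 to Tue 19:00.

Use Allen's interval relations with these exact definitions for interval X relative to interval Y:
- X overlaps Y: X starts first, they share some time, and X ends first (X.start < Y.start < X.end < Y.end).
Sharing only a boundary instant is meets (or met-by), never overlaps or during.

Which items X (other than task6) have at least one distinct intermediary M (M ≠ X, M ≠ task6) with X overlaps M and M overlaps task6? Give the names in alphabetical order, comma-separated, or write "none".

task2, task7

Target task6 = [Sat 14:00, Sun 10:00].
Intermediaries M with M overlaps task6: task5.
Via task5 — items with X overlaps task5: task2, task7.
Union: task2, task7.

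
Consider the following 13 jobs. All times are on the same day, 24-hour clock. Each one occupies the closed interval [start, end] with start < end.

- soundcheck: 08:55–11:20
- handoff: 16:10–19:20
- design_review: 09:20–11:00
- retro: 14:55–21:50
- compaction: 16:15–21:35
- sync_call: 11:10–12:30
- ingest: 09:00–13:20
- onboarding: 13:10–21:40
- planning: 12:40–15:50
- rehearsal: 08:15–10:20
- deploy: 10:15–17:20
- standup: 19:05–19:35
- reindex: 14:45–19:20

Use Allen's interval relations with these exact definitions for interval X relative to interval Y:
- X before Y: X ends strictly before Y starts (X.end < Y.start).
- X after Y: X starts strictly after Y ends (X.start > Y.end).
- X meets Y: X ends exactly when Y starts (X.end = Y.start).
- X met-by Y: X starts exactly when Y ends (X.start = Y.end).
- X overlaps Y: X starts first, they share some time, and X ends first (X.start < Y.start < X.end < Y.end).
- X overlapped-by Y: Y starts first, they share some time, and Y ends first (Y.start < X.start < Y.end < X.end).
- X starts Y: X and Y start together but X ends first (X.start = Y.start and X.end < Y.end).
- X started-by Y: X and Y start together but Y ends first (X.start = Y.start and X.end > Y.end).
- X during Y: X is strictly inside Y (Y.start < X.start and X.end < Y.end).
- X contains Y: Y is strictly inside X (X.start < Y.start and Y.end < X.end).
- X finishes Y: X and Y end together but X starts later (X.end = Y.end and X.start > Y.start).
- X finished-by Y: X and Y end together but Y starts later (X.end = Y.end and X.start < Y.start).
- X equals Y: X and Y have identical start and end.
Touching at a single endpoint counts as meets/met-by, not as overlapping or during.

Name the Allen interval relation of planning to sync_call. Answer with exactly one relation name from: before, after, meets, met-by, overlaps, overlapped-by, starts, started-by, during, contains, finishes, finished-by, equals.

planning = [12:40, 15:50]; sync_call = [11:10, 12:30].
Compare endpoints: planning.start > sync_call.start, planning.start > sync_call.end, planning.end > sync_call.start, planning.end > sync_call.end.
That pattern is 'after'.

after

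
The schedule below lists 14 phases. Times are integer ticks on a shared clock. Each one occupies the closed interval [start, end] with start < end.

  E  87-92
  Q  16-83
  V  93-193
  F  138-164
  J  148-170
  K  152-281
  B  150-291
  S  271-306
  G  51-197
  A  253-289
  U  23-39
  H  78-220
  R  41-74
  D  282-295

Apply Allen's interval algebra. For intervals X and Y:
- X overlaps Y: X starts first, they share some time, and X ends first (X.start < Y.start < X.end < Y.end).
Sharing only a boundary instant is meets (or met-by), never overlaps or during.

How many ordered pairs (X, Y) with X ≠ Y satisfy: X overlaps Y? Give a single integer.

Checking all 182 ordered pairs for relation 'overlaps'; matching pairs in alphabetical order:
(A, D): A overlaps D ✓
(A, S): A overlaps S ✓
(B, D): B overlaps D ✓
(B, S): B overlaps S ✓
(F, B): F overlaps B ✓
(F, J): F overlaps J ✓
(F, K): F overlaps K ✓
(G, B): G overlaps B ✓
(G, H): G overlaps H ✓
(G, K): G overlaps K ✓
(H, B): H overlaps B ✓
(H, K): H overlaps K ✓
(J, B): J overlaps B ✓
(J, K): J overlaps K ✓
(K, A): K overlaps A ✓
(K, S): K overlaps S ✓
(Q, G): Q overlaps G ✓
(Q, H): Q overlaps H ✓
(R, G): R overlaps G ✓
(V, B): V overlaps B ✓
(V, K): V overlaps K ✓
Count: 21.

21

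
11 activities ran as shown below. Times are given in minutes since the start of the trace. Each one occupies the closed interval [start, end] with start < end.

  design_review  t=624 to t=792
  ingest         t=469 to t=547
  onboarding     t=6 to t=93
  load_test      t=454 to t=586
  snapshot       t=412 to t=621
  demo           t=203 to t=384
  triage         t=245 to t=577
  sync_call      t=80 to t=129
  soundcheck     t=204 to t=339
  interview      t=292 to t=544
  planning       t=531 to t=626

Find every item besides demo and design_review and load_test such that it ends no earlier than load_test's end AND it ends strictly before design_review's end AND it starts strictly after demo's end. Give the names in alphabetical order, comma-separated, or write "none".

Conditions: its end is no earlier than load_test's end (X.end >= t=586) AND its end is strictly before design_review's end (X.end < t=792) AND its start is strictly after demo's end (X.start > t=384).
ingest: end t=547 >= t=586? ✗; end t=547 < t=792? ✓; start t=469 > t=384? ✓ → no.
interview: end t=544 >= t=586? ✗; end t=544 < t=792? ✓; start t=292 > t=384? ✗ → no.
onboarding: end t=93 >= t=586? ✗; end t=93 < t=792? ✓; start t=6 > t=384? ✗ → no.
planning: end t=626 >= t=586? ✓; end t=626 < t=792? ✓; start t=531 > t=384? ✓ → yes.
snapshot: end t=621 >= t=586? ✓; end t=621 < t=792? ✓; start t=412 > t=384? ✓ → yes.
soundcheck: end t=339 >= t=586? ✗; end t=339 < t=792? ✓; start t=204 > t=384? ✗ → no.
sync_call: end t=129 >= t=586? ✗; end t=129 < t=792? ✓; start t=80 > t=384? ✗ → no.
triage: end t=577 >= t=586? ✗; end t=577 < t=792? ✓; start t=245 > t=384? ✗ → no.
Result: planning, snapshot.

planning, snapshot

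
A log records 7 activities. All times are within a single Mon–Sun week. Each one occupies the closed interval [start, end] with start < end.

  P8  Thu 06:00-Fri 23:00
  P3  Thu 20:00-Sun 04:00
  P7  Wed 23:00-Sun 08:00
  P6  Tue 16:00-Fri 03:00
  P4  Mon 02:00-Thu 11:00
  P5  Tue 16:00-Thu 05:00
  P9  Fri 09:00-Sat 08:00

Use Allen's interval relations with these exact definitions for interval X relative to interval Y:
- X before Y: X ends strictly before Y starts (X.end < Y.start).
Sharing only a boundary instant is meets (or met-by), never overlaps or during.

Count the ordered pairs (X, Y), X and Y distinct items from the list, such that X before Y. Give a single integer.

Checking all 42 ordered pairs for relation 'before'; matching pairs in alphabetical order:
(P4, P3): P4 before P3 ✓
(P4, P9): P4 before P9 ✓
(P5, P3): P5 before P3 ✓
(P5, P8): P5 before P8 ✓
(P5, P9): P5 before P9 ✓
(P6, P9): P6 before P9 ✓
Count: 6.

6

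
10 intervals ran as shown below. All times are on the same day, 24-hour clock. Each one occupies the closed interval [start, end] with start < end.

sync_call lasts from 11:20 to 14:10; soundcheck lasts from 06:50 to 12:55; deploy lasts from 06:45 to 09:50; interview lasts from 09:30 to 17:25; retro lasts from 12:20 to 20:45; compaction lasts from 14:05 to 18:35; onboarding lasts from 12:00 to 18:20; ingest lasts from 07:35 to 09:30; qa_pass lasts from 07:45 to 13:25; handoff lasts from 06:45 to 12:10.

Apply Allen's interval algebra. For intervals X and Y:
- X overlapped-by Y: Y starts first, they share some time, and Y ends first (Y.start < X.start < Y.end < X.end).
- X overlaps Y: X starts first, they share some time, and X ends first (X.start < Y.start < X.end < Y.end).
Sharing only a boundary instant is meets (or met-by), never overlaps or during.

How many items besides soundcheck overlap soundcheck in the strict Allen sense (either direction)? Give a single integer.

Target soundcheck = [06:50, 12:55].
compaction [14:05, 18:35] → after → no.
deploy [06:45, 09:50] → overlaps → counts.
handoff [06:45, 12:10] → overlaps → counts.
ingest [07:35, 09:30] → during → no.
interview [09:30, 17:25] → overlapped-by → counts.
onboarding [12:00, 18:20] → overlapped-by → counts.
qa_pass [07:45, 13:25] → overlapped-by → counts.
retro [12:20, 20:45] → overlapped-by → counts.
sync_call [11:20, 14:10] → overlapped-by → counts.
Total: 7.

7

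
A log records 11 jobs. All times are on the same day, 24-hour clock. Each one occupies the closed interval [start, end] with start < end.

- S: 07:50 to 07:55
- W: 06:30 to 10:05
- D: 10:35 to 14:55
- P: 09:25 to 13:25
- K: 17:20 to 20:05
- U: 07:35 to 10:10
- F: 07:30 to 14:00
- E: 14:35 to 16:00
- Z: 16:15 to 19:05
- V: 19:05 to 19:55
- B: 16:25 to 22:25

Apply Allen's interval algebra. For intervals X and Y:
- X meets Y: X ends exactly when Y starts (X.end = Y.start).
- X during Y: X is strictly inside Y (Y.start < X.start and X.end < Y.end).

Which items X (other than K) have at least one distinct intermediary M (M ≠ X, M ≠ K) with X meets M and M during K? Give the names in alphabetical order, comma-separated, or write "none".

Target K = [17:20, 20:05].
Intermediaries M with M during K: V.
Via V — items with X meets V: Z.
Union: Z.

Z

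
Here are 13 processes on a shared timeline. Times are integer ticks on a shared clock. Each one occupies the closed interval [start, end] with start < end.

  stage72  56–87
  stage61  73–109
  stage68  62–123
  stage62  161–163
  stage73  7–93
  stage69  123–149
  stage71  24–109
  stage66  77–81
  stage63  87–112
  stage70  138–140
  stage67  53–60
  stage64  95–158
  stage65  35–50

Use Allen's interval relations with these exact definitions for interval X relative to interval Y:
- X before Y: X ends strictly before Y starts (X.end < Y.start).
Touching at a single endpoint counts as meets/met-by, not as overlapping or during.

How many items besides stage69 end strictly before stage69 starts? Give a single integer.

Target stage69 = [123, 149].
stage61 [73, 109] → before → counts.
stage62 [161, 163] → after → no.
stage63 [87, 112] → before → counts.
stage64 [95, 158] → contains → no.
stage65 [35, 50] → before → counts.
stage66 [77, 81] → before → counts.
stage67 [53, 60] → before → counts.
stage68 [62, 123] → meets → no.
stage70 [138, 140] → during → no.
stage71 [24, 109] → before → counts.
stage72 [56, 87] → before → counts.
stage73 [7, 93] → before → counts.
Total: 8.

8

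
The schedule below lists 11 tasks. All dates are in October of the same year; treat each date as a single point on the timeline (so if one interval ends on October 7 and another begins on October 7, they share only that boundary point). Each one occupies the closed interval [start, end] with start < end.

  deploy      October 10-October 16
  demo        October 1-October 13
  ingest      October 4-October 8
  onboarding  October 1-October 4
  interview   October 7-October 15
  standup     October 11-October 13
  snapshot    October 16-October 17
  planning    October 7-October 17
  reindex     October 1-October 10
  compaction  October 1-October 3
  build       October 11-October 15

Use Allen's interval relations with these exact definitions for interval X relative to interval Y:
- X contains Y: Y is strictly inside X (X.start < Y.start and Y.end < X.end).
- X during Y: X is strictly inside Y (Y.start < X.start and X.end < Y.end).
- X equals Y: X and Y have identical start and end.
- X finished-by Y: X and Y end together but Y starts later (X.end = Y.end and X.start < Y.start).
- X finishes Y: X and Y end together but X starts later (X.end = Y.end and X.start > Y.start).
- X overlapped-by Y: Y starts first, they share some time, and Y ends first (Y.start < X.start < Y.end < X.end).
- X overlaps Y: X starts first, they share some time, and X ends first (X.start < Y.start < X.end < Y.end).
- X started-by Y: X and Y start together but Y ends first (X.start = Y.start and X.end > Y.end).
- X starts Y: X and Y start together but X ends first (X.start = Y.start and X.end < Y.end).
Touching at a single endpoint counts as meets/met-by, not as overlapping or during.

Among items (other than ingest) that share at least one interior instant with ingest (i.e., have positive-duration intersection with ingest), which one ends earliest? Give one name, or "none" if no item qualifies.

reindex

Target ingest = [October 4, October 8].
build [October 11, October 15] → after → excluded.
compaction [October 1, October 3] → before → excluded.
demo [October 1, October 13] → contains → candidate.
deploy [October 10, October 16] → after → excluded.
interview [October 7, October 15] → overlapped-by → candidate.
onboarding [October 1, October 4] → meets → excluded.
planning [October 7, October 17] → overlapped-by → candidate.
reindex [October 1, October 10] → contains → candidate.
snapshot [October 16, October 17] → after → excluded.
standup [October 11, October 13] → after → excluded.
Among candidates, earliest end is October 10 → reindex.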